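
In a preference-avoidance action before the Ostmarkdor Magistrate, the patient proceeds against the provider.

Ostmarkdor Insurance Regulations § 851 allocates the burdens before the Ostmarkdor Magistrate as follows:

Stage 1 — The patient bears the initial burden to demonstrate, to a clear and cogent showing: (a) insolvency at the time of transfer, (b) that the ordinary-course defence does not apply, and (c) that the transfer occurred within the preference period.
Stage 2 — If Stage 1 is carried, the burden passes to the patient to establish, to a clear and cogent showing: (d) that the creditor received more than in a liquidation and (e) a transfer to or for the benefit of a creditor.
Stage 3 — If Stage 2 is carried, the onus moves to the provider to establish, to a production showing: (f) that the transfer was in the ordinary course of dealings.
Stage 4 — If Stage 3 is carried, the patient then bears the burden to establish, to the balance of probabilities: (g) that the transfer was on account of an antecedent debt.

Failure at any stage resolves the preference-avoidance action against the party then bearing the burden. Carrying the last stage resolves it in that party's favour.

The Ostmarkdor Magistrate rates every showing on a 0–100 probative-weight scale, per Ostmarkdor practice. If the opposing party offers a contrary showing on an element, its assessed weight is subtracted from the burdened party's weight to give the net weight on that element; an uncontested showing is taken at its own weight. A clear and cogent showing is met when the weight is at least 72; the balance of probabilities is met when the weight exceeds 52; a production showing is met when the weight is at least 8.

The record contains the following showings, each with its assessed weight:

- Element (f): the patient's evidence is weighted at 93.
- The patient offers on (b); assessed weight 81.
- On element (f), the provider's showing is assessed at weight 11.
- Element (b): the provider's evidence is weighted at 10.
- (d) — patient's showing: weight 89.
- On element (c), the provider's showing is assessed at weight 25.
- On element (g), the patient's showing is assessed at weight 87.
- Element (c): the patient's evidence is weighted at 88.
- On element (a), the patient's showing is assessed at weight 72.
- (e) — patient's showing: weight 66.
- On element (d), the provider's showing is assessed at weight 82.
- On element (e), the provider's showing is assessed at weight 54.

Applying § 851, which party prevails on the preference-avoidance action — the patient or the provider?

At Stage 1 the patient must meet a clear and cogent showing (weight is at least 72): on (a) the weight is 72, which does reach 72, so (a) meets the standard; on (b) the weight is 81 less the opposing 10 gives net 71, which does not reach 72, so (b) does not meet the standard; on (c) the weight is 88 less the opposing 25 gives net 63, < 72, so (c) does not meet the standard.
  Not every element is met, so the patient fails to carry Stage 1.
So the provider prevails.

provider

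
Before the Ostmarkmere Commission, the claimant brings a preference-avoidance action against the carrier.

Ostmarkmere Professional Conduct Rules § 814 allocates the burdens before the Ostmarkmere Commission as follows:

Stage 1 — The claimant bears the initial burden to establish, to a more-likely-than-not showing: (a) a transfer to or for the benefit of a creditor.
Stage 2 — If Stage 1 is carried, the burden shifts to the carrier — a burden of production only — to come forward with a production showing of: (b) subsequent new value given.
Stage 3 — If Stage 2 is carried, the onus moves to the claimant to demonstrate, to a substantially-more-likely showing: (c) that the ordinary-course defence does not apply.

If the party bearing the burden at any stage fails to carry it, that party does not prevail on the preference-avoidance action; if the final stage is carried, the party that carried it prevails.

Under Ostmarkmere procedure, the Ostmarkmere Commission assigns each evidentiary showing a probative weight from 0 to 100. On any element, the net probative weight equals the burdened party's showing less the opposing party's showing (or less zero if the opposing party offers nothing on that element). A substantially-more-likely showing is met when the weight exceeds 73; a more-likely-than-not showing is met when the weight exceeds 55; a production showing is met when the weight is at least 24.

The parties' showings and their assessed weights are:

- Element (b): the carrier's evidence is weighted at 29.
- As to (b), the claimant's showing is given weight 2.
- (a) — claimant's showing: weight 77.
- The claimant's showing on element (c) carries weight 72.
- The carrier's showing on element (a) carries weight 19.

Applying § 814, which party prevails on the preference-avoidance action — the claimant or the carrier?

Stage 1 — burden on claimant; standard: a more-likely-than-not showing (weight exceeds 55).
    (a): 77 − 19 = 58 > 55 [met]
  Stage 1 is satisfied; the onus moves to the carrier.
Stage 2 — burden on carrier; standard: a production showing (weight is at least 24).
    (b): 29 − 2 = 27 ≥ 24 [met]
  The carrier carries Stage 2; the claimant now bears the burden.
Stage 3 — burden on claimant; standard: a substantially-more-likely showing (weight exceeds 73).
    (c): 72 ≤ 73 [not met]
  Stage 3 not carried; the claimant fails its burden.
The analysis ends at Stage 3; the carrier prevails.

carrier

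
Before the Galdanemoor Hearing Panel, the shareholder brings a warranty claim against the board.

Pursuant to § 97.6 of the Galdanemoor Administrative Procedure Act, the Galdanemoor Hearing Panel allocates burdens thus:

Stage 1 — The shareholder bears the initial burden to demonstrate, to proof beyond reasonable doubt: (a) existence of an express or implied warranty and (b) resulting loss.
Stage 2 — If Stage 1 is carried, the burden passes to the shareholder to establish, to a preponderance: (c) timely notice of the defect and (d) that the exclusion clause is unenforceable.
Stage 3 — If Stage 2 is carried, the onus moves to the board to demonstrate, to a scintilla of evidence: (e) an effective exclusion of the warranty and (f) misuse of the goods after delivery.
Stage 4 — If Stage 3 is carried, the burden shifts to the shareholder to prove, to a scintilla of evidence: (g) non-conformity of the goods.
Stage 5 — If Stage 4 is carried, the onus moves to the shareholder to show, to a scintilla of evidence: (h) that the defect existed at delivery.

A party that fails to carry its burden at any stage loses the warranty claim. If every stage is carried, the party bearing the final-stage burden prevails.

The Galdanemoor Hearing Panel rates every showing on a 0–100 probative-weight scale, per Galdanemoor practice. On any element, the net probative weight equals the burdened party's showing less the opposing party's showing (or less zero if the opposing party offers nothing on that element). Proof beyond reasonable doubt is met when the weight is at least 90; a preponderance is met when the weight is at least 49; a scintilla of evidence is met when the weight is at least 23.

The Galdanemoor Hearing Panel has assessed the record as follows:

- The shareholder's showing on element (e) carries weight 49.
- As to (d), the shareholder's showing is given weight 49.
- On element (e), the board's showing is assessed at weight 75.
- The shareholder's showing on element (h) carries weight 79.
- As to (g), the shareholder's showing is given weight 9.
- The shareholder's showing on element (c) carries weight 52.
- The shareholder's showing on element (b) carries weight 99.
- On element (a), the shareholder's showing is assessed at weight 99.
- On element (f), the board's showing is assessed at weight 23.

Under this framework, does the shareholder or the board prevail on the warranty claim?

board

At Stage 1 the shareholder must meet proof beyond reasonable doubt (weight is at least 90): on (a) the weight is 99, ≥ 90, so (a) meets the standard; on (b) the weight is 99, which does reach 90, so (b) meets the standard.
  Stage 1 carried; the burden remains with the shareholder.
At Stage 2 the shareholder must meet a preponderance (weight is at least 49): on (c) the weight is 52, which does reach 49, so (c) meets the standard; on (d) the weight is 49, ≥ 49, so (d) meets the standard.
  Stage 2 is satisfied; the onus moves to the board.
At Stage 3 the board must meet a scintilla of evidence (weight is at least 23): on (e) the weight is 75 less the opposing 49 gives net 26, which does reach 23, so (e) meets the standard; on (f) the weight is 23, which does reach 23, so (f) meets the standard.
  Stage 3 carried; the burden shifts to the shareholder.
At Stage 4 the shareholder must meet a scintilla of evidence (weight is at least 23): on (g) the weight is 9, < 23, so (g) does not meet the standard.
  The shareholder does not carry Stage 4.
The analysis ends at Stage 4; the board prevails.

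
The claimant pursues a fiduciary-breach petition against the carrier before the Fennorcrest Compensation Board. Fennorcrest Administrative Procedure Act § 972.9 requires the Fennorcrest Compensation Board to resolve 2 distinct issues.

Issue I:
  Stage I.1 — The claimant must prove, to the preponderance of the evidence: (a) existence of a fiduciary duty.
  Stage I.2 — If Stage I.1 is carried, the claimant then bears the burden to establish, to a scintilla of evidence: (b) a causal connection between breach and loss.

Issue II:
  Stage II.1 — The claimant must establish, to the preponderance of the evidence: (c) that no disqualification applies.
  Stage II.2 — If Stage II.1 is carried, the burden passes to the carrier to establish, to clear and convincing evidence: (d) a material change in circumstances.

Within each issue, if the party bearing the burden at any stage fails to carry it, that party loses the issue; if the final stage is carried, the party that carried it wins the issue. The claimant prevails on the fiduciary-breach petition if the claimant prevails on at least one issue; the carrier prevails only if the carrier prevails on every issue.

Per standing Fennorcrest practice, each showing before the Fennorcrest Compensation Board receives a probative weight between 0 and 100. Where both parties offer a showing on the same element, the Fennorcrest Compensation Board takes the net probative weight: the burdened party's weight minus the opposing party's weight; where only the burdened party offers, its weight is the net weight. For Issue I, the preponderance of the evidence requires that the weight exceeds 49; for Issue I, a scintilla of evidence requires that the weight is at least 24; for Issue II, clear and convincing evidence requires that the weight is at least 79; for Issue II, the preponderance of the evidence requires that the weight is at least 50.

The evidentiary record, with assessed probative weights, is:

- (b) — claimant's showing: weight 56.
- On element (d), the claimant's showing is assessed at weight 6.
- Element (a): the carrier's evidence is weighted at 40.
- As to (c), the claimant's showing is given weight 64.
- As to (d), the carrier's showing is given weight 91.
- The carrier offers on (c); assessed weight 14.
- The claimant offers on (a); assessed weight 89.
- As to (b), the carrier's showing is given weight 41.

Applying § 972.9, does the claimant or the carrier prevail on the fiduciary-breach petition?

— Issue I —
Stage I.1 (claimant, the preponderance of the evidence, weight exceeds 49): (a) net 89−40=49 ≤ 49 — fails.
  Stage I.1 not carried; the claimant fails its burden.
So the carrier prevails on this issue.
— Issue II —
At Stage II.1 the claimant must meet the preponderance of the evidence (weight is at least 50): on (c) the weight is 64 less the opposing 14 gives net 50, ≥ 50, so (c) meets the standard.
  Stage II.1 carried; the burden shifts to the carrier.
At Stage II.2 the carrier must meet clear and convincing evidence (weight is at least 79): on (d) the weight is 91 less the opposing 6 gives net 85, which does reach 79, so (d) meets the standard.
  The carrier carries the last stage.
With every stage satisfied, the carrier prevails on this issue.
Per-issue: Issue I → carrier; Issue II → carrier. The claimant must prevail on at least one issue; overall, the carrier prevails.

carrier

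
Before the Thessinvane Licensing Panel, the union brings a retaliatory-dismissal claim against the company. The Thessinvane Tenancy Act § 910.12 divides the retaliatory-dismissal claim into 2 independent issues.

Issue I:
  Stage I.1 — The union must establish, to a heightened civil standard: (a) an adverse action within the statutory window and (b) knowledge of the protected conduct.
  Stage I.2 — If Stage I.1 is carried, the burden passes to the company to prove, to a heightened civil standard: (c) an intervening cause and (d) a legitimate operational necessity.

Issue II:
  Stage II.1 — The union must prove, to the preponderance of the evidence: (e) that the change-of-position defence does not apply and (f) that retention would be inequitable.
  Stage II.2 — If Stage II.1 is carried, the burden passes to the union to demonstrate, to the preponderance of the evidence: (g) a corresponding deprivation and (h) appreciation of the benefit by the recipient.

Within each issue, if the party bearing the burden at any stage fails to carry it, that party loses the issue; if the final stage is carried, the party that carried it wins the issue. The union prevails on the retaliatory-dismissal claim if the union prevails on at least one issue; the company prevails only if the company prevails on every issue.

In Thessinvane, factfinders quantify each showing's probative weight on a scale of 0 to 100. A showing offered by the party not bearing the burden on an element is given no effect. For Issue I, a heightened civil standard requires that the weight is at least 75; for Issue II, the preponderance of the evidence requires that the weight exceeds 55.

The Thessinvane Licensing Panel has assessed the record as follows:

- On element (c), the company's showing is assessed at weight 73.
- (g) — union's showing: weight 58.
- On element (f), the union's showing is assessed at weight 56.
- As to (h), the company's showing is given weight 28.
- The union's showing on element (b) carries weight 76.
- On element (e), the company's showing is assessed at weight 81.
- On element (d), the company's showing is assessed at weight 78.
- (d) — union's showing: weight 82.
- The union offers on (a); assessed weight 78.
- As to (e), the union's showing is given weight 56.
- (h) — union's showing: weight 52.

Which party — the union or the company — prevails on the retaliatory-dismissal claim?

— Issue I —
At Stage I.1 the union must meet a heightened civil standard (weight is at least 75): on (a) the weight is 78, which does reach 75, so (a) meets the standard; on (b) the weight is 76, ≥ 75, so (b) meets the standard.
  The union carries Stage I.1; the company now bears the burden.
At Stage I.2 the company must meet a heightened civil standard (weight is at least 75): on (c) the weight is 73, which does not reach 75, so (c) does not meet the standard; on (d) the weight is 78 (the union's 82 is given no effect), which does reach 75, so (d) meets the standard.
  The company does not carry Stage I.2.
The analysis ends at Stage I.2; the union prevails on this issue.
— Issue II —
At Stage II.1 the union must meet the preponderance of the evidence (weight exceeds 55): on (e) the weight is 56 (the company's 81 is given no effect), which does exceed 55, so (e) meets the standard; on (f) the weight is 56, > 55, so (f) meets the standard.
  All elements met. The union retains the burden for Stage II.2.
At Stage II.2 the union must meet the preponderance of the evidence (weight exceeds 55): on (g) the weight is 58, > 55, so (g) meets the standard; on (h) the weight is 52 (the company's 28 is given no effect), ≤ 55, so (h) does not meet the standard.
  The union does not carry Stage II.2.
The analysis ends at Stage II.2; the company prevails on this issue.
Per-issue: Issue I → union; Issue II → company. The union must prevail on at least one issue; overall, the union prevails.

union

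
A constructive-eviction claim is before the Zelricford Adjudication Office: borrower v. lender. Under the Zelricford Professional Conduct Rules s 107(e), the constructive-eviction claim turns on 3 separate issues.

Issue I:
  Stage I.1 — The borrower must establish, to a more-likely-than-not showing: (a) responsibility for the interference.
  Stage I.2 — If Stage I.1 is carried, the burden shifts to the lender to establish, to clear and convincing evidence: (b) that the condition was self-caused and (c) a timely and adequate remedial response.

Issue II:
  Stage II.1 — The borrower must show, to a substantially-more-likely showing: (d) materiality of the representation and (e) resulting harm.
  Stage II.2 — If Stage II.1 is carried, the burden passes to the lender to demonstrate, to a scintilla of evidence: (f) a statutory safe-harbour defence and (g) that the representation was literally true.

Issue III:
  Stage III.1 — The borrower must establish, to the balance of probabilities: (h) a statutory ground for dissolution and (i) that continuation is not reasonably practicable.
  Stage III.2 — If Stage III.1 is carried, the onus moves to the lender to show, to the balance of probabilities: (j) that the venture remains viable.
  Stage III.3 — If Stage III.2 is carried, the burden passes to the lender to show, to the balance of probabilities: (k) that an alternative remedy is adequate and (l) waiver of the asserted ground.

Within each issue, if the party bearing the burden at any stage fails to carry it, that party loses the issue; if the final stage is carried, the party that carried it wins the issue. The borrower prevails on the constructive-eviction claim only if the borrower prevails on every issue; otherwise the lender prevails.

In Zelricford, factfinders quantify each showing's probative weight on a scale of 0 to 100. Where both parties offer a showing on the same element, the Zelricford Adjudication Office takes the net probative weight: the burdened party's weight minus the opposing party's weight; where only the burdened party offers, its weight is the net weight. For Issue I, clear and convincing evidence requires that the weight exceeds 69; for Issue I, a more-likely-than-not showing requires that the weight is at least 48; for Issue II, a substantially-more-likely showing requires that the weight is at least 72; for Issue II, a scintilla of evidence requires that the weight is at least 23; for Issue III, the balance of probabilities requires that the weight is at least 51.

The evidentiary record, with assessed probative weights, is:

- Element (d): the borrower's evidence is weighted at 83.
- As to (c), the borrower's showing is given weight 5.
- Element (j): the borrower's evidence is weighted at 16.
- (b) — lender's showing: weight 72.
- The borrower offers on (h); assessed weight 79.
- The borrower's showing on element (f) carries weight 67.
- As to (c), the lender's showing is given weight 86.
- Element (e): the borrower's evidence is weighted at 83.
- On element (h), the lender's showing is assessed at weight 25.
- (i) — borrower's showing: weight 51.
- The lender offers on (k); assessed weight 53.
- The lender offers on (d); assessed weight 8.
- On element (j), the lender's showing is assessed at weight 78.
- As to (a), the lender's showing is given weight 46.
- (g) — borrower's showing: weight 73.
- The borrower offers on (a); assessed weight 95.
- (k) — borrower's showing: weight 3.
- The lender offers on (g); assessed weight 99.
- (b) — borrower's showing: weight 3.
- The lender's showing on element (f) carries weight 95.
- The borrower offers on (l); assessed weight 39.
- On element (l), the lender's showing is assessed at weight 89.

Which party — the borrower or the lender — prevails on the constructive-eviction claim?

— Issue I —
Stage I.1 — burden on borrower; standard: a more-likely-than-not showing (weight is at least 48).
    (a): 95 − 46 = 49 ≥ 48 [met]
  All elements met. The burden passes to the lender.
Stage I.2 — burden on lender; standard: clear and convincing evidence (weight exceeds 69).
    (b): 72 − 3 = 69 ≤ 69 [not met]
    (c): 86 − 5 = 81 > 69 [met]
  Stage I.2 not carried; the lender fails its burden.
The analysis ends at Stage I.2; the borrower prevails on this issue.
— Issue II —
At Stage II.1 the borrower must meet a substantially-more-likely showing (weight is at least 72): on (d) the weight is 83 less the opposing 8 gives net 75, which does reach 72, so (d) meets the standard; on (e) the weight is 83, which does reach 72, so (e) meets the standard.
  Stage II.1 carried; the burden shifts to the lender.
At Stage II.2 the lender must meet a scintilla of evidence (weight is at least 23): on (f) the weight is 95 less the opposing 67 gives net 28, which does reach 23, so (f) meets the standard; on (g) the weight is 99 less the opposing 73 gives net 26, which does reach 23, so (g) meets the standard.
  All elements met at the final stage.
All stages carried — the lender prevails on this issue.
— Issue III —
Stage III.1 (borrower, the balance of probabilities, weight is at least 51): (h) net 79−25=54 ≥ 51 — meets; (i) 51 ≥ 51 — meets.
  All elements met. The burden passes to the lender.
Stage III.2 (lender, the balance of probabilities, weight is at least 51): (j) net 78−16=62 ≥ 51 — meets.
  Stage III.2 is satisfied; the lender continues to bear the burden.
Stage III.3 (lender, the balance of probabilities, weight is at least 51): (k) net 53−3=50 < 51 — fails; (l) net 89−39=50 < 51 — fails.
  Stage III.3 not carried; the lender fails its burden.
The analysis ends at Stage III.3; the borrower prevails on this issue.
Per-issue: Issue I → borrower; Issue II → lender; Issue III → borrower. The borrower must prevail on every issue; overall, the lender prevails.

lender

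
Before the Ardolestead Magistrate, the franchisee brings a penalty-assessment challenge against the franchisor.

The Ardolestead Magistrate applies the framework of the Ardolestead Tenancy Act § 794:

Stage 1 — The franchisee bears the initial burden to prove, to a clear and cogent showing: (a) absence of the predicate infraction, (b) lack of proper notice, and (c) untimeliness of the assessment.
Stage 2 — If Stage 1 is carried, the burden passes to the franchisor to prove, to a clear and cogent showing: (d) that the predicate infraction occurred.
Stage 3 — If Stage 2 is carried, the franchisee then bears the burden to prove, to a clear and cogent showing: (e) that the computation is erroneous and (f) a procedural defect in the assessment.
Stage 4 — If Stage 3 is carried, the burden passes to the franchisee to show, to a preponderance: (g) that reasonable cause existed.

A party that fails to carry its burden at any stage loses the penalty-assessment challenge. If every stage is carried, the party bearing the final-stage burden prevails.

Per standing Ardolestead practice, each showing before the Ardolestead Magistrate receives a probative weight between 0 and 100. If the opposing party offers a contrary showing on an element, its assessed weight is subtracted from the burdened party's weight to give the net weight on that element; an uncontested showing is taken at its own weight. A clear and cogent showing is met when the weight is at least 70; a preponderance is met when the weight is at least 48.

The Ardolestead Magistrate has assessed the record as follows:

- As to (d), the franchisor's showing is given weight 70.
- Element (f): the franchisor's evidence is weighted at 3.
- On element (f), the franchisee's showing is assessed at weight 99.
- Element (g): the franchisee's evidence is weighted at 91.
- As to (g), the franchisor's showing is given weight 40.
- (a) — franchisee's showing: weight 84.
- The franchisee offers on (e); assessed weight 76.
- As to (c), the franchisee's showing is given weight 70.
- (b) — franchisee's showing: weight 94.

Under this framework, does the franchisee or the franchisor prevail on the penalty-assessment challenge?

At Stage 1 the franchisee must meet a clear and cogent showing (weight is at least 70): on (a) the weight is 84, which does reach 70, so (a) meets the standard; on (b) the weight is 94, ≥ 70, so (b) meets the standard; on (c) the weight is 70, ≥ 70, so (c) meets the standard.
  The franchisee carries Stage 1; the franchisor now bears the burden.
At Stage 2 the franchisor must meet a clear and cogent showing (weight is at least 70): on (d) the weight is 70, which does reach 70, so (d) meets the standard.
  All elements met. The burden passes to the franchisee.
At Stage 3 the franchisee must meet a clear and cogent showing (weight is at least 70): on (e) the weight is 76, ≥ 70, so (e) meets the standard; on (f) the weight is 99 less the opposing 3 gives net 96, ≥ 70, so (f) meets the standard.
  All elements met. The franchisee retains the burden for Stage 4.
At Stage 4 the franchisee must meet a preponderance (weight is at least 48): on (g) the weight is 91 less the opposing 40 gives net 51, ≥ 48, so (g) meets the standard.
  The franchisee carries the last stage.
With every stage satisfied, the franchisee prevails.

franchisee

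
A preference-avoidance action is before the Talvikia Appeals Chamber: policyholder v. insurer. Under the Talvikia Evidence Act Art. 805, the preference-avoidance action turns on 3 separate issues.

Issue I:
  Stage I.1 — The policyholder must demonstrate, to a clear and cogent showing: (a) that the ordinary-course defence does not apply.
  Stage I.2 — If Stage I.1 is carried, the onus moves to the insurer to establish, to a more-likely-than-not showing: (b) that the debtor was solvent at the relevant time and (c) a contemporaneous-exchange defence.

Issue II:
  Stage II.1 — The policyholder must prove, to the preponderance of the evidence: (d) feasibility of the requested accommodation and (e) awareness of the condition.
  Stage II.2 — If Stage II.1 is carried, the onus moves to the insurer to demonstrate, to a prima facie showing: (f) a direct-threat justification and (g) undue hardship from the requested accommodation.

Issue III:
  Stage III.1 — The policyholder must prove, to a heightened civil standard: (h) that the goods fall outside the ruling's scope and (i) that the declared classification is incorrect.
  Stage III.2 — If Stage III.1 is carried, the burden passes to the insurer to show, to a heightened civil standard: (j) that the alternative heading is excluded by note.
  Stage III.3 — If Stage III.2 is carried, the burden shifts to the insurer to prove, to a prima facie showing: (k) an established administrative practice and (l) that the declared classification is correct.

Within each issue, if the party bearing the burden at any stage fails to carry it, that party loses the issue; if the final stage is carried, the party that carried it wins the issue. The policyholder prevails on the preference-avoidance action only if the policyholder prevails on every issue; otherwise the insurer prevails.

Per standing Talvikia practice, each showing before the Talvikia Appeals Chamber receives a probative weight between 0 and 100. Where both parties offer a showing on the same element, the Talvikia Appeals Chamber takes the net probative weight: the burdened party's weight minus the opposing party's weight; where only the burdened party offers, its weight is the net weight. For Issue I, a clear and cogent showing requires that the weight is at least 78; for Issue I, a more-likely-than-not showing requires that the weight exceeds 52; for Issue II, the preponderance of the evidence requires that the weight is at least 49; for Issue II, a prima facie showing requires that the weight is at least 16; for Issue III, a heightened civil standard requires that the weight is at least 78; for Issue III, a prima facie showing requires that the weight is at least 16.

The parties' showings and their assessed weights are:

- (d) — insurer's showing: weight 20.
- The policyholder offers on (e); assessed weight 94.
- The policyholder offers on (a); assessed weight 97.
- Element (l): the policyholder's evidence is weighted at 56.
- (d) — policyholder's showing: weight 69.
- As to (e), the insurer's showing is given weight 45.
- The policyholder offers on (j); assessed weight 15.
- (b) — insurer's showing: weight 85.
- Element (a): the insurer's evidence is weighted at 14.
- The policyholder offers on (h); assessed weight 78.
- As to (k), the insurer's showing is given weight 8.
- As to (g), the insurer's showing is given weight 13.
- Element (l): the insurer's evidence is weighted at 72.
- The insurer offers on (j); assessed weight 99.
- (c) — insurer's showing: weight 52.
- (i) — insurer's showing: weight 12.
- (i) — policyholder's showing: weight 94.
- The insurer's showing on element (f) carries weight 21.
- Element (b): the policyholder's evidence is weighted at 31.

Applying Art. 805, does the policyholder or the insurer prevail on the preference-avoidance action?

policyholder

— Issue I —
At Stage I.1 the policyholder must meet a clear and cogent showing (weight is at least 78): on (a) the weight is 97 less the opposing 14 gives net 83, which does reach 78, so (a) meets the standard.
  All elements met. The burden passes to the insurer.
At Stage I.2 the insurer must meet a more-likely-than-not showing (weight exceeds 52): on (b) the weight is 85 less the opposing 31 gives net 54, > 52, so (b) meets the standard; on (c) the weight is 52, which does not exceed 52, so (c) does not meet the standard.
  Stage I.2 not carried; the insurer fails its burden.
The analysis ends at Stage I.2; the policyholder prevails on this issue.
— Issue II —
At Stage II.1 the policyholder must meet the preponderance of the evidence (weight is at least 49): on (d) the weight is 69 less the opposing 20 gives net 49, ≥ 49, so (d) meets the standard; on (e) the weight is 94 less the opposing 45 gives net 49, ≥ 49, so (e) meets the standard.
  Stage II.1 is satisfied; the onus moves to the insurer.
At Stage II.2 the insurer must meet a prima facie showing (weight is at least 16): on (f) the weight is 21, ≥ 16, so (f) meets the standard; on (g) the weight is 13, which does not reach 16, so (g) does not meet the standard.
  Not every element is met, so the insurer fails to carry Stage II.2.
The policyholder prevails on this issue.
— Issue III —
Stage III.1 — burden on policyholder; standard: a heightened civil standard (weight is at least 78).
    (h): 78 ≥ 78 [met]
    (i): 94 − 12 = 82 ≥ 78 [met]
  The policyholder carries Stage III.1; the insurer now bears the burden.
Stage III.2 — burden on insurer; standard: a heightened civil standard (weight is at least 78).
    (j): 99 − 15 = 84 ≥ 78 [met]
  Stage III.2 is satisfied; the insurer continues to bear the burden.
Stage III.3 — burden on insurer; standard: a prima facie showing (weight is at least 16).
    (k): 8 < 16 [not met]
    (l): 72 − 56 = 16 ≥ 16 [met]
  The insurer does not carry Stage III.3.
The analysis ends at Stage III.3; the policyholder prevails on this issue.
Per-issue: Issue I → policyholder; Issue II → policyholder; Issue III → policyholder. The policyholder must prevail on every issue; overall, the policyholder prevails.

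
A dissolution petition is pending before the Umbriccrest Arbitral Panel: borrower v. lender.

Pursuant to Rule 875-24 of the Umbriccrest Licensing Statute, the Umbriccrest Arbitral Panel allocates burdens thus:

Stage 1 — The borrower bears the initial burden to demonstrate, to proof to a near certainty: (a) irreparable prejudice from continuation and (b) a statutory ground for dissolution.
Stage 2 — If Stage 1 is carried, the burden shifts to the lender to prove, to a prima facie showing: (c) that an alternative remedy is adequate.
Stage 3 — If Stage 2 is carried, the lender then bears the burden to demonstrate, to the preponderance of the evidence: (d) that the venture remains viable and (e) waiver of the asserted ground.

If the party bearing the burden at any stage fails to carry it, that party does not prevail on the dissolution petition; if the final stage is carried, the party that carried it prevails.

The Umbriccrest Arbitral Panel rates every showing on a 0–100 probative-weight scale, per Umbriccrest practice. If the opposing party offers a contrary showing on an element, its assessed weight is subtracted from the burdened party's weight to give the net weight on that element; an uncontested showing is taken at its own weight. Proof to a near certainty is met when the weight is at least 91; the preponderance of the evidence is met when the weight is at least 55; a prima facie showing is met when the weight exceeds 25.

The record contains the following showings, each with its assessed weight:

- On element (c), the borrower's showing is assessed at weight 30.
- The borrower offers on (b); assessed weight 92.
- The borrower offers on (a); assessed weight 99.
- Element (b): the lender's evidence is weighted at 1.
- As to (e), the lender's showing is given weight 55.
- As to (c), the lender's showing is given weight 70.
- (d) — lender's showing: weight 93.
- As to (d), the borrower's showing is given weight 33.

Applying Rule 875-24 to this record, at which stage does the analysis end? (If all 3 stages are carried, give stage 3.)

stage 3

At Stage 1 the borrower must meet proof to a near certainty (weight is at least 91): on (a) the weight is 99, which does reach 91, so (a) meets the standard; on (b) the weight is 92 less the opposing 1 gives net 91, which does reach 91, so (b) meets the standard.
  Stage 1 is satisfied; the onus moves to the lender.
At Stage 2 the lender must meet a prima facie showing (weight exceeds 25): on (c) the weight is 70 less the opposing 30 gives net 40, which does exceed 25, so (c) meets the standard.
  Stage 2 carried; the burden remains with the lender.
At Stage 3 the lender must meet the preponderance of the evidence (weight is at least 55): on (d) the weight is 93 less the opposing 33 gives net 60, which does reach 55, so (d) meets the standard; on (e) the weight is 55, ≥ 55, so (e) meets the standard.
  The lender carries the last stage.
Every stage carried; the lender prevails.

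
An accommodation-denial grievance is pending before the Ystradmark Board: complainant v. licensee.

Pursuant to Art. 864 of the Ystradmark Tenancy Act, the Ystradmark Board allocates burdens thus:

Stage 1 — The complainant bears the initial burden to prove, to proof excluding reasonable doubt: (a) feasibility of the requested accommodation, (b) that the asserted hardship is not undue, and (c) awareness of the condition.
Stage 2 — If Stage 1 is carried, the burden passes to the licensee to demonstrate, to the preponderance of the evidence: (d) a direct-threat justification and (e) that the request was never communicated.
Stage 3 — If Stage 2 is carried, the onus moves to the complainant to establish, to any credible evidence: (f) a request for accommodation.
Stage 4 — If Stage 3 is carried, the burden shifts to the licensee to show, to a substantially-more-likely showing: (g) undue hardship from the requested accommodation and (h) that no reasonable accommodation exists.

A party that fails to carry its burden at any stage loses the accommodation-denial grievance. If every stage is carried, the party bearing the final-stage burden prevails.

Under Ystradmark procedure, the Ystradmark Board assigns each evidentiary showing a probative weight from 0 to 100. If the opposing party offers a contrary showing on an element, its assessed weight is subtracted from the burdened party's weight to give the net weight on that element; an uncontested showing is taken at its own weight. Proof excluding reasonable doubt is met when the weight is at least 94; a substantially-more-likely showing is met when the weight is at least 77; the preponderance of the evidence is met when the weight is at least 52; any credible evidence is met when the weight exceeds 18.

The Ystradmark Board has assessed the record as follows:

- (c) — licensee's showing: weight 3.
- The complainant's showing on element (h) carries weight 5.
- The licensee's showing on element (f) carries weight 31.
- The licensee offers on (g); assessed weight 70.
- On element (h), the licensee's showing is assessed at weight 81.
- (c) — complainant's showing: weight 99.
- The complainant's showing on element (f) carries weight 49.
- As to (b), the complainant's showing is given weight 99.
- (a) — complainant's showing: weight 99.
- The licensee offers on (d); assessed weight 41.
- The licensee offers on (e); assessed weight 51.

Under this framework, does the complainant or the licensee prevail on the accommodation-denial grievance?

Stage 1 (complainant, proof excluding reasonable doubt, weight is at least 94): (a) 99 ≥ 94 — meets; (b) 99 ≥ 94 — meets; (c) net 99−3=96 ≥ 94 — meets.
  The complainant carries Stage 1; the licensee now bears the burden.
Stage 2 (licensee, the preponderance of the evidence, weight is at least 52): (d) 41 < 52 — fails; (e) 51 < 52 — fails.
  Stage 2 not carried; the licensee fails its burden.
So the complainant prevails.

complainant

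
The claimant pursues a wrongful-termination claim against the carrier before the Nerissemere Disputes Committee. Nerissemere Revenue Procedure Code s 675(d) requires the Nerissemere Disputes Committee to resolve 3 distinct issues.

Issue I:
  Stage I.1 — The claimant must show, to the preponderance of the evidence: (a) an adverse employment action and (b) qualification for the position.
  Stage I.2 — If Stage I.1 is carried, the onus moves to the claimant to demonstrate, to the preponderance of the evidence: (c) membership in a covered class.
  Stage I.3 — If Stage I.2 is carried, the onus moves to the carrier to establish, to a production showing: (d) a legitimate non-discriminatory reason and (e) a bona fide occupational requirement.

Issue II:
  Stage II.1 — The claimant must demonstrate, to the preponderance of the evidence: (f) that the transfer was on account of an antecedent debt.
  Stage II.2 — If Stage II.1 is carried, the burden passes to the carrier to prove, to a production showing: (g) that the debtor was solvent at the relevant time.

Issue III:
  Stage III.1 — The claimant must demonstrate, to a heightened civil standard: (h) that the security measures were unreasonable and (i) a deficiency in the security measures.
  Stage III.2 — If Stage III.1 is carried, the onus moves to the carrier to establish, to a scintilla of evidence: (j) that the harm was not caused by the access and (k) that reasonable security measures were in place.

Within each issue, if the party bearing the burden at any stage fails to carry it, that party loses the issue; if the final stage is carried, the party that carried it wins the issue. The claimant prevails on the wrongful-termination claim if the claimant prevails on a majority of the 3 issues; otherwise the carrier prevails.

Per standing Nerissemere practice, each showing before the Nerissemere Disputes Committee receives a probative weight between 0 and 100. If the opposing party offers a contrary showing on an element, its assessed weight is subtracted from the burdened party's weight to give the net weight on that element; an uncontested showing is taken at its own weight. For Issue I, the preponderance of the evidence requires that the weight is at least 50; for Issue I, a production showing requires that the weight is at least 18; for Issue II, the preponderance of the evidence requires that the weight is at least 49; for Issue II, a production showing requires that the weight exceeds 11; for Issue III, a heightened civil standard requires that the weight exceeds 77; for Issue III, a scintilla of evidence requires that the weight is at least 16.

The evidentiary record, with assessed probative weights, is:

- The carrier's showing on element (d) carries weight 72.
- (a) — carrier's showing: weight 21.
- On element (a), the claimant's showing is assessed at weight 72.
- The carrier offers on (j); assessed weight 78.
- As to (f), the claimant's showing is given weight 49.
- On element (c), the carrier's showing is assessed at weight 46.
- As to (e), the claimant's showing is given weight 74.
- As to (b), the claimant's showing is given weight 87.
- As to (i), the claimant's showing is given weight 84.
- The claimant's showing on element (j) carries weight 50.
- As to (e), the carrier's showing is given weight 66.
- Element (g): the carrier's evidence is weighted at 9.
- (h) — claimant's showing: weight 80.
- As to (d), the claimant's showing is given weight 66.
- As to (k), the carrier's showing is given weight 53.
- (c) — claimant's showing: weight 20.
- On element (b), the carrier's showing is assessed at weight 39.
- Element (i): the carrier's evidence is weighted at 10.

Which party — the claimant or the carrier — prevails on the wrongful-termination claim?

carrier

— Issue I —
Stage I.1 (claimant, the preponderance of the evidence, weight is at least 50): (a) net 72−21=51 ≥ 50 — meets; (b) net 87−39=48 < 50 — fails.
  The claimant does not carry Stage I.1.
The analysis ends at Stage I.1; the carrier prevails on this issue.
— Issue II —
Stage II.1 (claimant, the preponderance of the evidence, weight is at least 49): (f) 49 ≥ 49 — meets.
  Stage II.1 carried; the burden shifts to the carrier.
Stage II.2 (carrier, a production showing, weight exceeds 11): (g) 9 ≤ 11 — fails.
  The carrier does not carry Stage II.2.
The claimant prevails on this issue.
— Issue III —
Stage III.1 — burden on claimant; standard: a heightened civil standard (weight exceeds 77).
    (h): 80 > 77 [met]
    (i): 84 − 10 = 74 ≤ 77 [not met]
  The claimant does not carry Stage III.1.
So the carrier prevails on this issue.
Per-issue: Issue I → carrier; Issue II → claimant; Issue III → carrier. The claimant must prevail on a majority of issues; overall, the carrier prevails.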